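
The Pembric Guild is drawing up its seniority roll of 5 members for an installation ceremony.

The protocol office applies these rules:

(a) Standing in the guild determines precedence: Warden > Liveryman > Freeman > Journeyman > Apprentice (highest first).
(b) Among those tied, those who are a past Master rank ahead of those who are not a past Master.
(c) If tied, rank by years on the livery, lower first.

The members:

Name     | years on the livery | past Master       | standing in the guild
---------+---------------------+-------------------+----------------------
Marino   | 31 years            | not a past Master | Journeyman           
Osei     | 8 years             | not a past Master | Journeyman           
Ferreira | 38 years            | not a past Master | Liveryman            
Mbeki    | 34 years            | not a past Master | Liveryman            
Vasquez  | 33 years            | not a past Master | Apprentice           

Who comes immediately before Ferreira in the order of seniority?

Mbeki

By standing in the guild: Mbeki and Ferreira (Liveryman); then Osei and Marino (Journeyman); then Vasquez (Apprentice).
Mbeki and Ferreira are each not a past Master, so the next rule applies.
Among Mbeki and Ferreira, by years on the livery (lower first): Mbeki (34 years) before Ferreira (38 years).
Osei and Marino are each not a past Master, so the next rule applies.
Among Osei and Marino, by years on the livery (lower first): Osei (8 years) before Marino (31 years).
Order: Mbeki, Ferreira, Osei, Marino, Vasquez.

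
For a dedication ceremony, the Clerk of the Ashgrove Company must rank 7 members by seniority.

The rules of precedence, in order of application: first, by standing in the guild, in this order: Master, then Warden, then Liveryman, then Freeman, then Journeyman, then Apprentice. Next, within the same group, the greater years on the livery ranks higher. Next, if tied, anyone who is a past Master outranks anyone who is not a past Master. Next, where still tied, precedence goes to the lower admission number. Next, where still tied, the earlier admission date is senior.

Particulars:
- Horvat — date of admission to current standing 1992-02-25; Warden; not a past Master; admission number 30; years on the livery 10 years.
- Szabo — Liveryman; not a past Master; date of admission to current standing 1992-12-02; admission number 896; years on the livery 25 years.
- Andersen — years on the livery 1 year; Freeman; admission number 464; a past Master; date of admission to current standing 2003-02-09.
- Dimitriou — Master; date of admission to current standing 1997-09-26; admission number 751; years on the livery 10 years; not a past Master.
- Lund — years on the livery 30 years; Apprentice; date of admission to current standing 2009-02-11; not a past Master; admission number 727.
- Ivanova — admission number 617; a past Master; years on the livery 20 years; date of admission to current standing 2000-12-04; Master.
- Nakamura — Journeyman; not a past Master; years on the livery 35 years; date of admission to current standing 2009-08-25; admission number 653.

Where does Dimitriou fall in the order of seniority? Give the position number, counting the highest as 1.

By standing in the guild: Ivanova and Dimitriou (Master); then Horvat (Warden); then Szabo (Liveryman); then Andersen (Freeman); then Nakamura (Journeyman); then Lund (Apprentice).
Among Ivanova and Dimitriou, by years on the livery (higher first): Ivanova (20 years) before Dimitriou (10 years).
Order: Ivanova, Dimitriou, Horvat, Szabo, Andersen, Nakamura, Lund. So position 2.

2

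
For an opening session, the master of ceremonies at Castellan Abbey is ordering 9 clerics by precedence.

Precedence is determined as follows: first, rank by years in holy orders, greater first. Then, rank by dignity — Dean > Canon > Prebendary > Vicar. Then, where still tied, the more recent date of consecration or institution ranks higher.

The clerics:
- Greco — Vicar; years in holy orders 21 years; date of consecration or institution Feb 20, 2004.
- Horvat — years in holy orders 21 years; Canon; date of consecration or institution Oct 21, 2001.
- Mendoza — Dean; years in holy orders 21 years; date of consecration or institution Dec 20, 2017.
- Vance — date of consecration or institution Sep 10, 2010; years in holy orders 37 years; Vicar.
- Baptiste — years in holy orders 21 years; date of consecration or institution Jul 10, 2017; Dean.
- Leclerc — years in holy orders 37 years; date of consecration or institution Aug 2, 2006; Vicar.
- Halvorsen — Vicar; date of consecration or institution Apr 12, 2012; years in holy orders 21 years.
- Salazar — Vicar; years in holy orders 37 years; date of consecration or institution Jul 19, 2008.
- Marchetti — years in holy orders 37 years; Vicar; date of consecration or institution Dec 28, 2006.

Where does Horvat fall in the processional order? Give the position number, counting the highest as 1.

7

By years in holy orders (higher first): Vance, Salazar, Marchetti and Leclerc (each 37 years); then Mendoza, Baptiste, Horvat, Halvorsen and Greco (each 21 years).
Vance, Salazar, Marchetti and Leclerc are each Vicar, so the next rule applies.
Among Vance, Salazar, Marchetti and Leclerc, by date of consecration or institution (later first): Vance (Sep 10, 2010) before Salazar (Jul 19, 2008) before Marchetti (Dec 28, 2006) before Leclerc (Aug 2, 2006).
Among Mendoza, Baptiste, Horvat, Halvorsen and Greco, by dignity: Mendoza and Baptiste (Dean) before Horvat (Canon) before Halvorsen and Greco (Vicar).
Among Mendoza and Baptiste, by date of consecration or institution (later first): Mendoza (Dec 20, 2017) before Baptiste (Jul 10, 2017).
Among Halvorsen and Greco, by date of consecration or institution (later first): Halvorsen (Apr 12, 2012) before Greco (Feb 20, 2004).
Order: Vance, Salazar, Marchetti, Leclerc, Mendoza, Baptiste, Horvat, Halvorsen, Greco. So position 7.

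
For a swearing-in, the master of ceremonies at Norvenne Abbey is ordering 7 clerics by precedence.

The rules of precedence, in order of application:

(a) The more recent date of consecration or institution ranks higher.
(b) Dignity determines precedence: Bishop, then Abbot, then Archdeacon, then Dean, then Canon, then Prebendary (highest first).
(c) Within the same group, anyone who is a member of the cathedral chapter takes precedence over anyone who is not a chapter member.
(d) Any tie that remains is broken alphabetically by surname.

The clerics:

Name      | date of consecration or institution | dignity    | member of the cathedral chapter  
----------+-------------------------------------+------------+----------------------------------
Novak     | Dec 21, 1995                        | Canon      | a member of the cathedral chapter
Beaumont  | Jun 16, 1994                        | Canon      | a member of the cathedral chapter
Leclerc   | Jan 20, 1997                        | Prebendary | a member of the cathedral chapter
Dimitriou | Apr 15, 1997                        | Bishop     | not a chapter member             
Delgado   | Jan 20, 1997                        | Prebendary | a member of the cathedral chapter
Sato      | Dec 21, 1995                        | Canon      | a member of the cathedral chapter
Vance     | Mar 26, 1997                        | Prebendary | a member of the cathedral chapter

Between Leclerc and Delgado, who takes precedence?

By date of consecration or institution (later first): Dimitriou (Apr 15, 1997); then Vance (Mar 26, 1997); then Delgado and Leclerc (both Jan 20, 1997); then Novak and Sato (both Dec 21, 1995); then Beaumont (Jun 16, 1994).
Delgado and Leclerc are each Prebendary, so the next rule applies.
Delgado and Leclerc are each a member of the cathedral chapter, so the next rule applies.
Among Delgado and Leclerc, alphabetically by surname: Delgado before Leclerc.
Novak and Sato are each Canon, so the next rule applies.
Novak and Sato are each a member of the cathedral chapter, so the next rule applies.
Among Novak and Sato, alphabetically by surname: Novak before Sato.
So Delgado takes precedence.

Delgado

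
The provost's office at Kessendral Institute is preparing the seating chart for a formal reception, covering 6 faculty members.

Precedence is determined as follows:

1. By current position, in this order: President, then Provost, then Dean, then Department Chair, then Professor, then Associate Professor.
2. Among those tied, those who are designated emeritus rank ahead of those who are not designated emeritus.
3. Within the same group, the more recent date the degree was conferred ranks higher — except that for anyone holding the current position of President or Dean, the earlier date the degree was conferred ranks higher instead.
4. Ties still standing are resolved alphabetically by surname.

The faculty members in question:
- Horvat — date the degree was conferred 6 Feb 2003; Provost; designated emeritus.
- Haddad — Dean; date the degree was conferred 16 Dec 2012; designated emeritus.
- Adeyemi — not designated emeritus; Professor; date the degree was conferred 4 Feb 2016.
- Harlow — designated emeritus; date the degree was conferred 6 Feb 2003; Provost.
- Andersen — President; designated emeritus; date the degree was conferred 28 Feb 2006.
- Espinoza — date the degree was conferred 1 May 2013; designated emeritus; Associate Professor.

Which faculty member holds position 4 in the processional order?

Haddad

By current position: Andersen (President); then Harlow and Horvat (Provost); then Haddad (Dean); then Adeyemi (Professor); then Espinoza (Associate Professor).
Harlow and Horvat are each designated emeritus, so the next rule applies.
Harlow and Horvat both have date the degree was conferred 6 Feb 2003, so the next rule applies.
Among Harlow and Horvat, alphabetically by surname: Harlow before Horvat.
Order: Andersen, Harlow, Horvat, Haddad, Adeyemi, Espinoza.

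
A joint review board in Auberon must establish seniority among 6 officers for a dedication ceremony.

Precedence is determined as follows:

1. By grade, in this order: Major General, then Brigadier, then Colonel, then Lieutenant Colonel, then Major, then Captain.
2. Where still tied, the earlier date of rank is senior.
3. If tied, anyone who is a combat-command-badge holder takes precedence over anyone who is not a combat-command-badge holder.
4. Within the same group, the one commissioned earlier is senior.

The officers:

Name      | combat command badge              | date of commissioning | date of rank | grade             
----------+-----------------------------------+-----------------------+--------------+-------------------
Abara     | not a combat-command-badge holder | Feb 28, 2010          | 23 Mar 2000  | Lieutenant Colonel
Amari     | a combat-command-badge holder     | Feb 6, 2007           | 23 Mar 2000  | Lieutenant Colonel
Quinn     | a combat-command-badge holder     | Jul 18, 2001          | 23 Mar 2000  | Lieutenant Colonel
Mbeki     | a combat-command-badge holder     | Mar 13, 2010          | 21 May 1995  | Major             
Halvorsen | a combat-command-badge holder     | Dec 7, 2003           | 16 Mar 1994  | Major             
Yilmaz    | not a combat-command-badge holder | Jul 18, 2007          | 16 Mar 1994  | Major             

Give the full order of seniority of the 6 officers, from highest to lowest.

By grade: Quinn, Amari and Abara (Lieutenant Colonel); then Halvorsen, Yilmaz and Mbeki (Major).
Quinn, Amari and Abara all have date of rank 23 Mar 2000, so the next rule applies.
Among Quinn, Amari and Abara, a combat-command-badge holder before not a combat-command-badge holder: Quinn and Amari (a combat-command-badge holder) before Abara (not a combat-command-badge holder).
Among Quinn and Amari, by date of commissioning (earlier first): Quinn (Jul 18, 2001) before Amari (Feb 6, 2007).
Among Halvorsen, Yilmaz and Mbeki, by date of rank (earlier first): Halvorsen and Yilmaz (16 Mar 1994) before Mbeki (21 May 1995).
Among Halvorsen and Yilmaz, a combat-command-badge holder before not a combat-command-badge holder: Halvorsen (a combat-command-badge holder) before Yilmaz (not a combat-command-badge holder).
Full order: Quinn, Amari, Abara, Halvorsen, Yilmaz, Mbeki.

Quinn, Amari, Abara, Halvorsen, Yilmaz, Mbeki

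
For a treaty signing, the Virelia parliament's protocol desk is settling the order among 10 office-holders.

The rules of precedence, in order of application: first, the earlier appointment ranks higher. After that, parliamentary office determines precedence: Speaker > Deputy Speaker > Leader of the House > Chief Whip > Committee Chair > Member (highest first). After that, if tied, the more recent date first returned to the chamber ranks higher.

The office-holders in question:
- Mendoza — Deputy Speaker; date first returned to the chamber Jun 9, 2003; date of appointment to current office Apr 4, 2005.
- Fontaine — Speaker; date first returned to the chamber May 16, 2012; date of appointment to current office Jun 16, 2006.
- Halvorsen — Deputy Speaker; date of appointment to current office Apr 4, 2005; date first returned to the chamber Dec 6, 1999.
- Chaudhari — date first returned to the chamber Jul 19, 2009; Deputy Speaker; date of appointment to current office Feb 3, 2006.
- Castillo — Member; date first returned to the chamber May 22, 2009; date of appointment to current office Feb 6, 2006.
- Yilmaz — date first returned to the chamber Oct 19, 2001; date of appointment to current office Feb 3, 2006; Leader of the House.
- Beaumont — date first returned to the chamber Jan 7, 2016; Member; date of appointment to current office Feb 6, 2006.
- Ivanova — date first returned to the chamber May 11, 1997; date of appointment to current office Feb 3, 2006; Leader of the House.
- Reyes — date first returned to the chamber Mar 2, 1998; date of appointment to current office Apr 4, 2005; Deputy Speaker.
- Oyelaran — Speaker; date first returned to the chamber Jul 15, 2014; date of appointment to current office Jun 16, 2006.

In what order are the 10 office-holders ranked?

By date of appointment to current office (earlier first): Mendoza, Halvorsen and Reyes (each Apr 4, 2005); then Chaudhari, Yilmaz and Ivanova (each Feb 3, 2006); then Beaumont and Castillo (both Feb 6, 2006); then Oyelaran and Fontaine (both Jun 16, 2006).
Mendoza, Halvorsen and Reyes are each Deputy Speaker, so the next rule applies.
Among Mendoza, Halvorsen and Reyes, by date first returned to the chamber (later first): Mendoza (Jun 9, 2003) before Halvorsen (Dec 6, 1999) before Reyes (Mar 2, 1998).
Among Chaudhari, Yilmaz and Ivanova, by parliamentary office: Chaudhari (Deputy Speaker) before Yilmaz and Ivanova (Leader of the House).
Among Yilmaz and Ivanova, by date first returned to the chamber (later first): Yilmaz (Oct 19, 2001) before Ivanova (May 11, 1997).
Beaumont and Castillo are each Member, so the next rule applies.
Among Beaumont and Castillo, by date first returned to the chamber (later first): Beaumont (Jan 7, 2016) before Castillo (May 22, 2009).
Oyelaran and Fontaine are each Speaker, so the next rule applies.
Among Oyelaran and Fontaine, by date first returned to the chamber (later first): Oyelaran (Jul 15, 2014) before Fontaine (May 16, 2012).
Full order: Mendoza, Halvorsen, Reyes, Chaudhari, Yilmaz, Ivanova, Beaumont, Castillo, Oyelaran, Fontaine.

Mendoza, Halvorsen, Reyes, Chaudhari, Yilmaz, Ivanova, Beaumont, Castillo, Oyelaran, Fontaine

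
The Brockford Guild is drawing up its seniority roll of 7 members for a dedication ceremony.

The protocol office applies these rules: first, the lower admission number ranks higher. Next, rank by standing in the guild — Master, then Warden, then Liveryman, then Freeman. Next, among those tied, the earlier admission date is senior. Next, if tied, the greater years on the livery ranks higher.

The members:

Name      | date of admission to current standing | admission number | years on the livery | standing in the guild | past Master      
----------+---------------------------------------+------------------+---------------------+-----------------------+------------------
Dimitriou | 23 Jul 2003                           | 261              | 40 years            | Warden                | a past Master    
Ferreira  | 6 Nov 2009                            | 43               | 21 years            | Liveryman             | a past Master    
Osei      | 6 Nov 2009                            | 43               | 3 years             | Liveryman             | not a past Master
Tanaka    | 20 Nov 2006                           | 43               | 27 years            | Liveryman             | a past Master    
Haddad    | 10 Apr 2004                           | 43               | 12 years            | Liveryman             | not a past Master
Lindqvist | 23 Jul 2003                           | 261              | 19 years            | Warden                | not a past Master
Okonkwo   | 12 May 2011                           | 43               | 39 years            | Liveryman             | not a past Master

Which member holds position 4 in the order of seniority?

By admission number (lower first): Haddad, Tanaka, Ferreira, Osei and Okonkwo (each 43); then Dimitriou and Lindqvist (both 261).
Haddad, Tanaka, Ferreira, Osei and Okonkwo are each Liveryman, so the next rule applies.
Among Haddad, Tanaka, Ferreira, Osei and Okonkwo, by date of admission to current standing (earlier first): Haddad (10 Apr 2004) before Tanaka (20 Nov 2006) before Ferreira and Osei (6 Nov 2009) before Okonkwo (12 May 2011).
Among Ferreira and Osei, by years on the livery (higher first): Ferreira (21 years) before Osei (3 years).
Dimitriou and Lindqvist are each Warden, so the next rule applies.
Dimitriou and Lindqvist both have date of admission to current standing 23 Jul 2003, so the next rule applies.
Among Dimitriou and Lindqvist, by years on the livery (higher first): Dimitriou (40 years) before Lindqvist (19 years).
Order: Haddad, Tanaka, Ferreira, Osei, Okonkwo, Dimitriou, Lindqvist.

Osei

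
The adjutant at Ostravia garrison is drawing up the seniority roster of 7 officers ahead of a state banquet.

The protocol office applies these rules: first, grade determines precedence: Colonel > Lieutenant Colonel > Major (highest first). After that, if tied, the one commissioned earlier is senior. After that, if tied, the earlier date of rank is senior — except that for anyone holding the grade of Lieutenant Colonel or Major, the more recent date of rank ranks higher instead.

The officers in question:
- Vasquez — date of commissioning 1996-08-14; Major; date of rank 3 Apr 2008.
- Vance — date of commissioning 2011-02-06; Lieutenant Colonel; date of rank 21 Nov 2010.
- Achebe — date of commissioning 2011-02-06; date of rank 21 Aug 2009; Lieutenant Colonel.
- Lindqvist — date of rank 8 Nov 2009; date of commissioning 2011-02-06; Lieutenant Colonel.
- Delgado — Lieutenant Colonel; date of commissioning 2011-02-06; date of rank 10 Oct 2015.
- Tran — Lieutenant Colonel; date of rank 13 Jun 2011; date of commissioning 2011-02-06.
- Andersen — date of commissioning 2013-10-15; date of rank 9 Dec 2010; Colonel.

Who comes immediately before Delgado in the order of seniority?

By grade: Andersen (Colonel); then Delgado, Tran, Vance, Lindqvist and Achebe (Lieutenant Colonel); then Vasquez (Major).
Delgado, Tran, Vance, Lindqvist and Achebe all have date of commissioning 2011-02-06, so the next rule applies.
Among Delgado, Tran, Vance, Lindqvist and Achebe, by date of rank (later first) (reversed rule for this group): Delgado (10 Oct 2015) before Tran (13 Jun 2011) before Vance (21 Nov 2010) before Lindqvist (8 Nov 2009) before Achebe (21 Aug 2009).
Order: Andersen, Delgado, Tran, Vance, Lindqvist, Achebe, Vasquez.

Andersen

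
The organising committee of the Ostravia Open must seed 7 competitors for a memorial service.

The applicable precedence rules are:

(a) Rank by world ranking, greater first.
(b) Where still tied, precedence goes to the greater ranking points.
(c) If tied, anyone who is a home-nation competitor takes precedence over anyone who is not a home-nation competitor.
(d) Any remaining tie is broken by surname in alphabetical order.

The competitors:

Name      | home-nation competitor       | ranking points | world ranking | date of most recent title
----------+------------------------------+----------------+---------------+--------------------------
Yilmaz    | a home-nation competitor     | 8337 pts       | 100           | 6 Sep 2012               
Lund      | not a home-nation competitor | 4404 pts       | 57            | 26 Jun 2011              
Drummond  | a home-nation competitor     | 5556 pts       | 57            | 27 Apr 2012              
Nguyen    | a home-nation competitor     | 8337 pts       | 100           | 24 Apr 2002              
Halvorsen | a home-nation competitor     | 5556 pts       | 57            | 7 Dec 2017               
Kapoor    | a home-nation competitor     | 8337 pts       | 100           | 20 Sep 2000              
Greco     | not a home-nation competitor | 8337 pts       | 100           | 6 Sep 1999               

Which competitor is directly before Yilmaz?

By world ranking (higher first): Kapoor, Nguyen, Yilmaz and Greco (each 100); then Drummond, Halvorsen and Lund (each 57).
Kapoor, Nguyen, Yilmaz and Greco all have ranking points 8337 pts, so the next rule applies.
Among Kapoor, Nguyen, Yilmaz and Greco, a home-nation competitor before not a home-nation competitor: Kapoor, Nguyen and Yilmaz (a home-nation competitor) before Greco (not a home-nation competitor).
Among Kapoor, Nguyen and Yilmaz, alphabetically by surname: Kapoor before Nguyen before Yilmaz.
Among Drummond, Halvorsen and Lund, by ranking points (higher first): Drummond and Halvorsen (5556 pts) before Lund (4404 pts).
Drummond and Halvorsen are each a home-nation competitor, so the next rule applies.
Among Drummond and Halvorsen, alphabetically by surname: Drummond before Halvorsen.
Order: Kapoor, Nguyen, Yilmaz, Greco, Drummond, Halvorsen, Lund.

Nguyen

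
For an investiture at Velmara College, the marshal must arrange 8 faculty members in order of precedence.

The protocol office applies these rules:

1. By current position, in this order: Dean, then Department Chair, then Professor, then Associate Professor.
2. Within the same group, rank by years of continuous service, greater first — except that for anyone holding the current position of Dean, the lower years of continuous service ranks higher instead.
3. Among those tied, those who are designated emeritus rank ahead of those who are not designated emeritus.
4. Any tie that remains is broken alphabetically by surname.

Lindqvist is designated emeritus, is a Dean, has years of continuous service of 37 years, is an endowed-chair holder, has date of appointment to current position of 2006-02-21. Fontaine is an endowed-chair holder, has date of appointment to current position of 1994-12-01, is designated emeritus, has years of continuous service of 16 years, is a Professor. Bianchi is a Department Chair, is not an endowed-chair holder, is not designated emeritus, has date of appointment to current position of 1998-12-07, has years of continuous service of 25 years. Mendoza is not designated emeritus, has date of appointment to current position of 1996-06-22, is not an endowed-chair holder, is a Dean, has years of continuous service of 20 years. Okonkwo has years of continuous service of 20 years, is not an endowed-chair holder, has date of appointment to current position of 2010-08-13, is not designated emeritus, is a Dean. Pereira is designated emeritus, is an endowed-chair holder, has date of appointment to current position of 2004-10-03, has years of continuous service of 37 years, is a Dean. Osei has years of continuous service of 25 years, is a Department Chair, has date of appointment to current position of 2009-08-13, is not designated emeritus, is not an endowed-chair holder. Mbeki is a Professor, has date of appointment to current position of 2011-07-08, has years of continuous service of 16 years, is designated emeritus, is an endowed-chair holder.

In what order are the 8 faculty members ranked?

By current position: Mendoza, Okonkwo, Lindqvist and Pereira (Dean); then Bianchi and Osei (Department Chair); then Fontaine and Mbeki (Professor).
Among Mendoza, Okonkwo, Lindqvist and Pereira, by years of continuous service (lower first) (reversed rule for this group): Mendoza and Okonkwo (20 years) before Lindqvist and Pereira (37 years).
Mendoza and Okonkwo are each not designated emeritus, so the next rule applies.
Among Mendoza and Okonkwo, alphabetically by surname: Mendoza before Okonkwo.
Lindqvist and Pereira are each designated emeritus, so the next rule applies.
Among Lindqvist and Pereira, alphabetically by surname: Lindqvist before Pereira.
Bianchi and Osei both have years of continuous service 25 years, so the next rule applies.
Bianchi and Osei are each not designated emeritus, so the next rule applies.
Among Bianchi and Osei, alphabetically by surname: Bianchi before Osei.
Fontaine and Mbeki both have years of continuous service 16 years, so the next rule applies.
Fontaine and Mbeki are each designated emeritus, so the next rule applies.
Among Fontaine and Mbeki, alphabetically by surname: Fontaine before Mbeki.
Full order: Mendoza, Okonkwo, Lindqvist, Pereira, Bianchi, Osei, Fontaine, Mbeki.

Mendoza, Okonkwo, Lindqvist, Pereira, Bianchi, Osei, Fontaine, Mbeki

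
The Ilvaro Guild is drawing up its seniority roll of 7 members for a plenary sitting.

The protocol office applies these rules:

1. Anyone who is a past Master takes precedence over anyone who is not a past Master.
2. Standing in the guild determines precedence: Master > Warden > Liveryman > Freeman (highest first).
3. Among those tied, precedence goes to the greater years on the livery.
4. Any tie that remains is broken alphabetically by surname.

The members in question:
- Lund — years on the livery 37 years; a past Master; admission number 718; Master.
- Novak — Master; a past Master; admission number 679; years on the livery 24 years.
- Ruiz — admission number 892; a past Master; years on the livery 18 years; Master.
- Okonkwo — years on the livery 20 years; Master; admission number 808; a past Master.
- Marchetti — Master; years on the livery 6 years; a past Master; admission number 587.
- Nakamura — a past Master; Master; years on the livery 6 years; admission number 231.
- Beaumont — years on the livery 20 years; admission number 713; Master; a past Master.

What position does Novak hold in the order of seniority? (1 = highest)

2

By the first rule: Lund, Novak, Beaumont, Okonkwo, Ruiz, Marchetti and Nakamura (each a past Master).
Lund, Novak, Beaumont, Okonkwo, Ruiz, Marchetti and Nakamura are each Master, so the next rule applies.
Among Lund, Novak, Beaumont, Okonkwo, Ruiz, Marchetti and Nakamura, by years on the livery (higher first): Lund (37 years) before Novak (24 years) before Beaumont and Okonkwo (20 years) before Ruiz (18 years) before Marchetti and Nakamura (6 years).
Among Beaumont and Okonkwo, alphabetically by surname: Beaumont before Okonkwo.
Among Marchetti and Nakamura, alphabetically by surname: Marchetti before Nakamura.
Order: Lund, Novak, Beaumont, Okonkwo, Ruiz, Marchetti, Nakamura. So position 2.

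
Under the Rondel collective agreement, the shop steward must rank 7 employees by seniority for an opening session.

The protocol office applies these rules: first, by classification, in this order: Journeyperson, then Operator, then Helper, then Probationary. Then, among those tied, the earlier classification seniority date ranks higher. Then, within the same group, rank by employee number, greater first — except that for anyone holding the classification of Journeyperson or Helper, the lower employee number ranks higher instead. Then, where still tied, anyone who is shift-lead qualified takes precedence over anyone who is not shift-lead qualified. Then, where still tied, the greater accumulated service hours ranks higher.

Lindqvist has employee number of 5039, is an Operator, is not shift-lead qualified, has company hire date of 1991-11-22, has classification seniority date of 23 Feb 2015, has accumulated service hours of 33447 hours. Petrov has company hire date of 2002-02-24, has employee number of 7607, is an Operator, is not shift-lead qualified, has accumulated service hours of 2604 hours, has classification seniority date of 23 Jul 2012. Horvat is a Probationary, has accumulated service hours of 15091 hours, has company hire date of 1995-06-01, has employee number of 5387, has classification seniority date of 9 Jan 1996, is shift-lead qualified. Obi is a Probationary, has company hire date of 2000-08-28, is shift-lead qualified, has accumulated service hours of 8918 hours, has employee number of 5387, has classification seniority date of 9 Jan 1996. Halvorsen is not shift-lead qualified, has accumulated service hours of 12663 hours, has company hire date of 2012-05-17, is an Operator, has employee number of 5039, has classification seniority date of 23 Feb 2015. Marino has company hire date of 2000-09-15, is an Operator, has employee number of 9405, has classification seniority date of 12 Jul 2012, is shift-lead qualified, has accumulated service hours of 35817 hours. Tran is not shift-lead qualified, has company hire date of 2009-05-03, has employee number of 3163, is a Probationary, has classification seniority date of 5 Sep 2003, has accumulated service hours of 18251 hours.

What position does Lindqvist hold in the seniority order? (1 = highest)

By classification: Marino, Petrov, Lindqvist and Halvorsen (Operator); then Horvat, Obi and Tran (Probationary).
Among Marino, Petrov, Lindqvist and Halvorsen, by classification seniority date (earlier first): Marino (12 Jul 2012) before Petrov (23 Jul 2012) before Lindqvist and Halvorsen (23 Feb 2015).
Lindqvist and Halvorsen both have employee number 5039, so the next rule applies.
Lindqvist and Halvorsen are each not shift-lead qualified, so the next rule applies.
Among Lindqvist and Halvorsen, by accumulated service hours (higher first): Lindqvist (33447 hours) before Halvorsen (12663 hours).
Among Horvat, Obi and Tran, by classification seniority date (earlier first): Horvat and Obi (9 Jan 1996) before Tran (5 Sep 2003).
Horvat and Obi both have employee number 5387, so the next rule applies.
Horvat and Obi are each shift-lead qualified, so the next rule applies.
Among Horvat and Obi, by accumulated service hours (higher first): Horvat (15091 hours) before Obi (8918 hours).
Order: Marino, Petrov, Lindqvist, Halvorsen, Horvat, Obi, Tran. So position 3.

3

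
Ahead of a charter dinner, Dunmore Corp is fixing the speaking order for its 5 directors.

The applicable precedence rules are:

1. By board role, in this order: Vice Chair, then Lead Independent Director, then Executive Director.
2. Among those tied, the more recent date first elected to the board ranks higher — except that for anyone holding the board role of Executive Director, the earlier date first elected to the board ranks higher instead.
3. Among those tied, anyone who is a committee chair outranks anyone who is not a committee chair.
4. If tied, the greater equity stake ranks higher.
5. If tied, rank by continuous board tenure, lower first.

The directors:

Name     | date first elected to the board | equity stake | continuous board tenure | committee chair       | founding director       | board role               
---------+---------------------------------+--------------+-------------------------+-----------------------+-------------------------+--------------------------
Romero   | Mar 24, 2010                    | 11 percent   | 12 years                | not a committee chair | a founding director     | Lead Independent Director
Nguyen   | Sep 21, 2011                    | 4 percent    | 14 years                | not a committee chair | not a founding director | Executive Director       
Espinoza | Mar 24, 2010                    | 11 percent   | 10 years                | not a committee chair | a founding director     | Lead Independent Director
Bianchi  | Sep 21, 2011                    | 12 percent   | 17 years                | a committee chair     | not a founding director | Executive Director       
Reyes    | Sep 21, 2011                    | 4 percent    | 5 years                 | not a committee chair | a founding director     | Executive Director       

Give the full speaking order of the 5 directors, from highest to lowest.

By board role: Espinoza and Romero (Lead Independent Director); then Bianchi, Reyes and Nguyen (Executive Director).
Espinoza and Romero both have date first elected to the board Mar 24, 2010, so the next rule applies.
Espinoza and Romero are each not a committee chair, so the next rule applies.
Espinoza and Romero both have equity stake 11 percent, so the next rule applies.
Among Espinoza and Romero, by continuous board tenure (lower first): Espinoza (10 years) before Romero (12 years).
Bianchi, Reyes and Nguyen all have date first elected to the board Sep 21, 2011, so the next rule applies.
Among Bianchi, Reyes and Nguyen, a committee chair before not a committee chair: Bianchi (a committee chair) before Reyes and Nguyen (not a committee chair).
Reyes and Nguyen both have equity stake 4 percent, so the next rule applies.
Among Reyes and Nguyen, by continuous board tenure (lower first): Reyes (5 years) before Nguyen (14 years).
Full order: Espinoza, Romero, Bianchi, Reyes, Nguyen.

Espinoza, Romero, Bianchi, Reyes, Nguyen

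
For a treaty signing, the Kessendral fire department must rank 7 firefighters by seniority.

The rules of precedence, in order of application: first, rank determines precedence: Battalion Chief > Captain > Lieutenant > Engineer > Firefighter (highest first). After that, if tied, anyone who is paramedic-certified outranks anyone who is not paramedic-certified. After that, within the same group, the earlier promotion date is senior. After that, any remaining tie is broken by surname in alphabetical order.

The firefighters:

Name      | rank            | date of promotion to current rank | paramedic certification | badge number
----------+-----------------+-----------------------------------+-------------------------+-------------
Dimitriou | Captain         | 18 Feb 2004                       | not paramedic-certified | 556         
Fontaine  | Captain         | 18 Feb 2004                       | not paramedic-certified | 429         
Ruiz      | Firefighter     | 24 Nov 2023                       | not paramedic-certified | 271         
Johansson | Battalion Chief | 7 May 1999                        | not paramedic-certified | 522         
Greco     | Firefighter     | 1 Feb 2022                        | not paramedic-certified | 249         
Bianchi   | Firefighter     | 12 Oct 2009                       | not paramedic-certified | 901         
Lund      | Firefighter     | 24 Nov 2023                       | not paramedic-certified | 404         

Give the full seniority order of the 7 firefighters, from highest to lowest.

Johansson, Dimitriou, Fontaine, Bianchi, Greco, Lund, Ruiz

By rank: Johansson (Battalion Chief); then Dimitriou and Fontaine (Captain); then Bianchi, Greco, Lund and Ruiz (Firefighter).
Dimitriou and Fontaine are each not paramedic-certified, so the next rule applies.
Dimitriou and Fontaine both have date of promotion to current rank 18 Feb 2004, so the next rule applies.
Among Dimitriou and Fontaine, alphabetically by surname: Dimitriou before Fontaine.
Bianchi, Greco, Lund and Ruiz are each not paramedic-certified, so the next rule applies.
Among Bianchi, Greco, Lund and Ruiz, by date of promotion to current rank (earlier first): Bianchi (12 Oct 2009) before Greco (1 Feb 2022) before Lund and Ruiz (24 Nov 2023).
Among Lund and Ruiz, alphabetically by surname: Lund before Ruiz.
Full order: Johansson, Dimitriou, Fontaine, Bianchi, Greco, Lund, Ruiz.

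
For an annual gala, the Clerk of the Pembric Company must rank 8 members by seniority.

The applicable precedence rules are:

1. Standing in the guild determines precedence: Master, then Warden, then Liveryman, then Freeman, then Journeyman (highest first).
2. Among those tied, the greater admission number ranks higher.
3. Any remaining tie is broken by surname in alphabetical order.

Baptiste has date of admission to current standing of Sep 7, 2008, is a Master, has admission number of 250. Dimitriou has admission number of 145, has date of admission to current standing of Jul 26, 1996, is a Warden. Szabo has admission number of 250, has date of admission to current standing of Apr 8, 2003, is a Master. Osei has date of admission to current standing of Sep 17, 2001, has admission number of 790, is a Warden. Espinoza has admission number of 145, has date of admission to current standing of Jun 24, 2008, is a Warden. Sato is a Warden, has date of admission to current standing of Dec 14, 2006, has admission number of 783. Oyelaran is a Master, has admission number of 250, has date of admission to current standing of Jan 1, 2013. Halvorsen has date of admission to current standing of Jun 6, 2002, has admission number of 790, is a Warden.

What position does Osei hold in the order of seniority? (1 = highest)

By standing in the guild: Baptiste, Oyelaran and Szabo (Master); then Halvorsen, Osei, Sato, Dimitriou and Espinoza (Warden).
Baptiste, Oyelaran and Szabo all have admission number 250, so the next rule applies.
Among Baptiste, Oyelaran and Szabo, alphabetically by surname: Baptiste before Oyelaran before Szabo.
Among Halvorsen, Osei, Sato, Dimitriou and Espinoza, by admission number (higher first): Halvorsen and Osei (790) before Sato (783) before Dimitriou and Espinoza (145).
Among Halvorsen and Osei, alphabetically by surname: Halvorsen before Osei.
Among Dimitriou and Espinoza, alphabetically by surname: Dimitriou before Espinoza.
Order: Baptiste, Oyelaran, Szabo, Halvorsen, Osei, Sato, Dimitriou, Espinoza. So position 5.

5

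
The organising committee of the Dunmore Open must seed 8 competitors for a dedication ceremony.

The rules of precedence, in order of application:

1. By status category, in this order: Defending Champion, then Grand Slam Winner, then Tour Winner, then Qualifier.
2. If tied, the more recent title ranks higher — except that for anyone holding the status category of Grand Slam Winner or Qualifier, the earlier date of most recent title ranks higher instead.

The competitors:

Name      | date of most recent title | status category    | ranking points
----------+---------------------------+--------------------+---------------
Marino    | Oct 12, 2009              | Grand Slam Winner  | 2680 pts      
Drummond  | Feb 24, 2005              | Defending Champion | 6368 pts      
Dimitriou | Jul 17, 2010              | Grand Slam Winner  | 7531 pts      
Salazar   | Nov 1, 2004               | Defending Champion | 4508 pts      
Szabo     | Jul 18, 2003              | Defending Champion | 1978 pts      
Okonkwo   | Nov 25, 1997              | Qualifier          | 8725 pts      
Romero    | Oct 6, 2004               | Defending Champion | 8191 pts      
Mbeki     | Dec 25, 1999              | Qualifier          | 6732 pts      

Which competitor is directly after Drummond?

Salazar

By status category: Drummond, Salazar, Romero and Szabo (Defending Champion); then Marino and Dimitriou (Grand Slam Winner); then Okonkwo and Mbeki (Qualifier).
Among Drummond, Salazar, Romero and Szabo, by date of most recent title (later first): Drummond (Feb 24, 2005) before Salazar (Nov 1, 2004) before Romero (Oct 6, 2004) before Szabo (Jul 18, 2003).
Among Marino and Dimitriou, by date of most recent title (earlier first) (reversed rule for this group): Marino (Oct 12, 2009) before Dimitriou (Jul 17, 2010).
Among Okonkwo and Mbeki, by date of most recent title (earlier first) (reversed rule for this group): Okonkwo (Nov 25, 1997) before Mbeki (Dec 25, 1999).
Order: Drummond, Salazar, Romero, Szabo, Marino, Dimitriou, Okonkwo, Mbeki.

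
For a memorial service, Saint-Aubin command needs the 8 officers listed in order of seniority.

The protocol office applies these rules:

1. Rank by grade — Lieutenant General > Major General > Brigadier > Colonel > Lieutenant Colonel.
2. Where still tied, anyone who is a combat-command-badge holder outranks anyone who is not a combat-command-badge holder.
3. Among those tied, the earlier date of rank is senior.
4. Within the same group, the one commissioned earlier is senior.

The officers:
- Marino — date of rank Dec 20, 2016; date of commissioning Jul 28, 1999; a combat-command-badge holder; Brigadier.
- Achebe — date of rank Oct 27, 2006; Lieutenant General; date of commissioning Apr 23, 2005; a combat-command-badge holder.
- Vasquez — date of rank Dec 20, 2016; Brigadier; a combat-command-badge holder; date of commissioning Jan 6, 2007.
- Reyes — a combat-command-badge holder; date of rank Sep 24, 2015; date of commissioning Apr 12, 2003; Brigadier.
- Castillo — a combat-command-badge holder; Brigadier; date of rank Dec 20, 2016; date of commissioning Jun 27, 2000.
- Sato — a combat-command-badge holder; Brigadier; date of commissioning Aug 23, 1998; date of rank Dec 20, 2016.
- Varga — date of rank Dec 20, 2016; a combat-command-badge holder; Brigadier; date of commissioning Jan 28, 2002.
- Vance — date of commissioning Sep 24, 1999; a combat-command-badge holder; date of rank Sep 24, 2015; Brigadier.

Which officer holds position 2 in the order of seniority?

By grade: Achebe (Lieutenant General); then Vance, Reyes, Sato, Marino, Castillo, Varga and Vasquez (Brigadier).
Vance, Reyes, Sato, Marino, Castillo, Varga and Vasquez are each a combat-command-badge holder, so the next rule applies.
Among Vance, Reyes, Sato, Marino, Castillo, Varga and Vasquez, by date of rank (earlier first): Vance and Reyes (Sep 24, 2015) before Sato, Marino, Castillo, Varga and Vasquez (Dec 20, 2016).
Among Vance and Reyes, by date of commissioning (earlier first): Vance (Sep 24, 1999) before Reyes (Apr 12, 2003).
Among Sato, Marino, Castillo, Varga and Vasquez, by date of commissioning (earlier first): Sato (Aug 23, 1998) before Marino (Jul 28, 1999) before Castillo (Jun 27, 2000) before Varga (Jan 28, 2002) before Vasquez (Jan 6, 2007).
Order: Achebe, Vance, Reyes, Sato, Marino, Castillo, Varga, Vasquez.

Vance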